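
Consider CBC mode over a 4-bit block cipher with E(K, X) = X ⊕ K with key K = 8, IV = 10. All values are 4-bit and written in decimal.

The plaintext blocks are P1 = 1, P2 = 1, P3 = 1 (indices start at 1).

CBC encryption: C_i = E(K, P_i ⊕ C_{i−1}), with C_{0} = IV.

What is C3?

C3 = 3

C1: P1 ⊕ 10 = 11; E(K, 11) = 3.
C2: P2 ⊕ 3 = 2; E(K, 2) = 10.
C3: P3 ⊕ 10 = 11; E(K, 11) = 3.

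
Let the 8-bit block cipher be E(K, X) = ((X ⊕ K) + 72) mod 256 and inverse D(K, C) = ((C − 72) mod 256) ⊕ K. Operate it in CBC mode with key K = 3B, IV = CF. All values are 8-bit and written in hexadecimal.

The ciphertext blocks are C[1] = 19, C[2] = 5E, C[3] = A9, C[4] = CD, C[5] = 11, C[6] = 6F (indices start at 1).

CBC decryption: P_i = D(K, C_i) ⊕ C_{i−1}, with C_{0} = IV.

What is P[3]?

P[3] = 52

P[3]: D(K, A9) = 0C; 0C ⊕ 5E = 52.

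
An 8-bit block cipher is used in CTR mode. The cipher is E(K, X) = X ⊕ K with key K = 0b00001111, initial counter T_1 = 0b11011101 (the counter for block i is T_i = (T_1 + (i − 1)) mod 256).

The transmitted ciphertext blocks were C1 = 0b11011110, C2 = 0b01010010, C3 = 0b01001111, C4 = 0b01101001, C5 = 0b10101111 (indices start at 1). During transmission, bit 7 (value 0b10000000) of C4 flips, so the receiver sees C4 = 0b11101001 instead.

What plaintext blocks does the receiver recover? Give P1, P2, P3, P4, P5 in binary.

CTR decryption: S_i = E(K, T_i) where T_i is the counter for block i; P_i = C_i ⊕ S_i.
Only C4 changed, to 0b11101001. In CTR, a change in C_i flips the same bit in P_i only; the keystream is unaffected. Decrypting the received ciphertext:
P1: T = 0b11011101, S = E(K, T) = 0b11010010; 0b11011110 ⊕ 0b11010010 = 0b00001100.
P2: T = 0b11011110, S = E(K, T) = 0b11010001; 0b01010010 ⊕ 0b11010001 = 0b10000011.
P3: T = 0b11011111, S = E(K, T) = 0b11010000; 0b01001111 ⊕ 0b11010000 = 0b10011111.
P4: T = 0b11100000, S = E(K, T) = 0b11101111; 0b11101001 ⊕ 0b11101111 = 0b00000110.
P5: T = 0b11100001, S = E(K, T) = 0b11101110; 0b10101111 ⊕ 0b11101110 = 0b01000001.
Blocks that differ from the original plaintext: P4.

P1 = 0b00001100, P2 = 0b10000011, P3 = 0b10011111, P4 = 0b00000110, P5 = 0b01000001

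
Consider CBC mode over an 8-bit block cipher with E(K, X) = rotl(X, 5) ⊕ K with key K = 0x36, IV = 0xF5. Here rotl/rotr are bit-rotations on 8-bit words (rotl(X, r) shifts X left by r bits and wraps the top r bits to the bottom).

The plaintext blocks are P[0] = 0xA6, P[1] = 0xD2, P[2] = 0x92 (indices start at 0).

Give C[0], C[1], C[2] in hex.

C[0] = 0x5C, C[1] = 0xE7, C[2] = 0x98

CBC encryption: C_i = E(K, P_i ⊕ C_{i−1}), with C_{−1} = IV.
C[0]: P[0] ⊕ 0xF5 = 0x53; E(K, 0x53) = 0x5C.
C[1]: P[1] ⊕ 0x5C = 0x8E; E(K, 0x8E) = 0xE7.
C[2]: P[2] ⊕ 0xE7 = 0x75; E(K, 0x75) = 0x98.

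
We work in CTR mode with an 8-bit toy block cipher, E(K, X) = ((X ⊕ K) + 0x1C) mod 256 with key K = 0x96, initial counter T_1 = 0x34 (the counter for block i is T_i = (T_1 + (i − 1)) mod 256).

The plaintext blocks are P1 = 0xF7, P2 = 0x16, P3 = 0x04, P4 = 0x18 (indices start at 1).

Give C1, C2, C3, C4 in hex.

C1 = 0x49, C2 = 0xA9, C3 = 0xB8, C4 = 0xA5

CTR encryption: S_i = E(K, T_i) where T_i is the counter for block i; C_i = P_i ⊕ S_i.
C1: T = 0x34, S = E(K, T) = 0xBE; 0xF7 ⊕ 0xBE = 0x49.
C2: T = 0x35, S = E(K, T) = 0xBF; 0x16 ⊕ 0xBF = 0xA9.
C3: T = 0x36, S = E(K, T) = 0xBC; 0x04 ⊕ 0xBC = 0xB8.
C4: T = 0x37, S = E(K, T) = 0xBD; 0x18 ⊕ 0xBD = 0xA5.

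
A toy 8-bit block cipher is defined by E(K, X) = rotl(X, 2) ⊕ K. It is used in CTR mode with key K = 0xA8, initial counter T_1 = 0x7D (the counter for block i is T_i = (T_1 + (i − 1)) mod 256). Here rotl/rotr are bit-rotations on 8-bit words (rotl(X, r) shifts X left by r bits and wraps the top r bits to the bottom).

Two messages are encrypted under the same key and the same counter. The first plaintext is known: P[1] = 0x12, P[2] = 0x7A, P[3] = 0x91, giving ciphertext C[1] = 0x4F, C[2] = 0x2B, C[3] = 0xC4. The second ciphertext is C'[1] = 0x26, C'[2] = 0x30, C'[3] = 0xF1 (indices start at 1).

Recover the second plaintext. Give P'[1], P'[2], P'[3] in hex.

P'[1] = 0x7B, P'[2] = 0x61, P'[3] = 0xA4

In CTR with a reused counter, both messages share the same keystream S_i, so C_i ⊕ C'_i = P_i ⊕ P'_i and thus P'_i = P_i ⊕ C_i ⊕ C'_i.
P'[1]: 0x12 ⊕ 0x4F ⊕ 0x26 = 0x7B.
P'[2]: 0x7A ⊕ 0x2B ⊕ 0x30 = 0x61.
P'[3]: 0x91 ⊕ 0xC4 ⊕ 0xF1 = 0xA4.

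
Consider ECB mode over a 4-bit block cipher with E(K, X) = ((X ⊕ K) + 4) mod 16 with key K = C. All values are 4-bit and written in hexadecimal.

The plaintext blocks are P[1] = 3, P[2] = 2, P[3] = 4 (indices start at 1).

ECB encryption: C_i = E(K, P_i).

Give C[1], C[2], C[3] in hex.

C[1] = 3, C[2] = 2, C[3] = C

C[1]: E(K, 3) = 3.
C[2]: E(K, 2) = 2.
C[3]: E(K, 4) = C.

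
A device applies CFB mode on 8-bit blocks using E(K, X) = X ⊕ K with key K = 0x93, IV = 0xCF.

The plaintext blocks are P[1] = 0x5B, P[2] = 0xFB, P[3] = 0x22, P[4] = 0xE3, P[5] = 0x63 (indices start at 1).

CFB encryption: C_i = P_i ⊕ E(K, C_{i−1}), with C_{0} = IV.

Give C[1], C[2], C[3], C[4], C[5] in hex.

C[1] = 0x07, C[2] = 0x6F, C[3] = 0xDE, C[4] = 0xAE, C[5] = 0x5E

C[1]: E(K, 0xCF) = 0x5C; 0x5B ⊕ 0x5C = 0x07.
C[2]: E(K, 0x07) = 0x94; 0xFB ⊕ 0x94 = 0x6F.
C[3]: E(K, 0x6F) = 0xFC; 0x22 ⊕ 0xFC = 0xDE.
C[4]: E(K, 0xDE) = 0x4D; 0xE3 ⊕ 0x4D = 0xAE.
C[5]: E(K, 0xAE) = 0x3D; 0x63 ⊕ 0x3D = 0x5E.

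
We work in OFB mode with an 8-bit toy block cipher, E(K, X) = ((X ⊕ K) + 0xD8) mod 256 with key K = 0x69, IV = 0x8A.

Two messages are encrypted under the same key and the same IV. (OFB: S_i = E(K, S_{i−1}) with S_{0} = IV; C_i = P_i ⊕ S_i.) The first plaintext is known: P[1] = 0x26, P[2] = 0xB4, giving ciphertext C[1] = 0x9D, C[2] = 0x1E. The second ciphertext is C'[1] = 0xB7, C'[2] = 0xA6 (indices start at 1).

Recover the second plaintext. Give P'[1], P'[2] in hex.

In OFB with a reused IV, both messages share the same keystream S_i, so C_i ⊕ C'_i = P_i ⊕ P'_i and thus P'_i = P_i ⊕ C_i ⊕ C'_i.
P'[1]: 0x26 ⊕ 0x9D ⊕ 0xB7 = 0x0C.
P'[2]: 0xB4 ⊕ 0x1E ⊕ 0xA6 = 0x0C.

P'[1] = 0x0C, P'[2] = 0x0C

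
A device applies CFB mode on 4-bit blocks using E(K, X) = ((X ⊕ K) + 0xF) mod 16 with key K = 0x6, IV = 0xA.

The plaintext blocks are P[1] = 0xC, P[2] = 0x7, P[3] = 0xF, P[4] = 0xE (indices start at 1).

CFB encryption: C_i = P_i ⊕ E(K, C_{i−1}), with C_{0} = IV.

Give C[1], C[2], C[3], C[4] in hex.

C[1] = 0x7, C[2] = 0x7, C[3] = 0xF, C[4] = 0x6

C[1]: E(K, 0xA) = 0xB; 0xC ⊕ 0xB = 0x7.
C[2]: E(K, 0x7) = 0x0; 0x7 ⊕ 0x0 = 0x7.
C[3]: E(K, 0x7) = 0x0; 0xF ⊕ 0x0 = 0xF.
C[4]: E(K, 0xF) = 0x8; 0xE ⊕ 0x8 = 0x6.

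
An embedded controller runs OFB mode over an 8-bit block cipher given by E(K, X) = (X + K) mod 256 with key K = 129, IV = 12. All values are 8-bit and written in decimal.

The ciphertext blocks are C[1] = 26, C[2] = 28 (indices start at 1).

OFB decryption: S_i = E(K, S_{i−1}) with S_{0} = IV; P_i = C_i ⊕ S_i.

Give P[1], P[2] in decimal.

P[1]: S = E(K, 12) = 141; 26 ⊕ 141 = 151.
P[2]: S = E(K, 141) = 14; 28 ⊕ 14 = 18.

P[1] = 151, P[2] = 18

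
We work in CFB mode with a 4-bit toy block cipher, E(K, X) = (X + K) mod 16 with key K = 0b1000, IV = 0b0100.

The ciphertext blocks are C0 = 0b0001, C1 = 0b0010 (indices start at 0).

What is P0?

CFB decryption: P_i = C_i ⊕ E(K, C_{i−1}), with C_{−1} = IV.
P0: E(K, 0b0100) = 0b1100; 0b0001 ⊕ 0b1100 = 0b1101.

P0 = 0b1101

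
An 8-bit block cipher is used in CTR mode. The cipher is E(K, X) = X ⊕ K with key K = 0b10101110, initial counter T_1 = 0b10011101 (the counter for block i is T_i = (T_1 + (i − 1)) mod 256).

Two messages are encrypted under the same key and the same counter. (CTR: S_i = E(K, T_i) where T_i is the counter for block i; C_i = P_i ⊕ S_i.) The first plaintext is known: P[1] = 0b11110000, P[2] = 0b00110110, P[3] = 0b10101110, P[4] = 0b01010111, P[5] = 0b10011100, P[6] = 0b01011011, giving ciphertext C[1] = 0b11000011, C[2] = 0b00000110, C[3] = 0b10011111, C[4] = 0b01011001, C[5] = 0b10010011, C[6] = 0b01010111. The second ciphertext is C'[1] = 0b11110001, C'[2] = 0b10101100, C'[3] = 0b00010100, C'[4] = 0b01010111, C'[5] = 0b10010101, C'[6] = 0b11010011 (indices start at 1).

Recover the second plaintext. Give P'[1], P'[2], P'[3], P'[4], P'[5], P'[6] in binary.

P'[1] = 0b11000010, P'[2] = 0b10011100, P'[3] = 0b00100101, P'[4] = 0b01011001, P'[5] = 0b10011010, P'[6] = 0b11011111

In CTR with a reused counter, both messages share the same keystream S_i, so C_i ⊕ C'_i = P_i ⊕ P'_i and thus P'_i = P_i ⊕ C_i ⊕ C'_i.
P'[1]: 0b11110000 ⊕ 0b11000011 ⊕ 0b11110001 = 0b11000010.
P'[2]: 0b00110110 ⊕ 0b00000110 ⊕ 0b10101100 = 0b10011100.
P'[3]: 0b10101110 ⊕ 0b10011111 ⊕ 0b00010100 = 0b00100101.
P'[4]: 0b01010111 ⊕ 0b01011001 ⊕ 0b01010111 = 0b01011001.
P'[5]: 0b10011100 ⊕ 0b10010011 ⊕ 0b10010101 = 0b10011010.
P'[6]: 0b01011011 ⊕ 0b01010111 ⊕ 0b11010011 = 0b11011111.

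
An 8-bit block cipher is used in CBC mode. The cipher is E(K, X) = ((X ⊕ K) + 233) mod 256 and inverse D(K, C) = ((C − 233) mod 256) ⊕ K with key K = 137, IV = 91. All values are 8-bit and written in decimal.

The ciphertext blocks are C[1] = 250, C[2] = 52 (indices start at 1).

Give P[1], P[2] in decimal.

CBC decryption: P_i = D(K, C_i) ⊕ C_{i−1}, with C_{0} = IV.
P[1]: D(K, 250) = 152; 152 ⊕ 91 = 195.
P[2]: D(K, 52) = 194; 194 ⊕ 250 = 56.

P[1] = 195, P[2] = 56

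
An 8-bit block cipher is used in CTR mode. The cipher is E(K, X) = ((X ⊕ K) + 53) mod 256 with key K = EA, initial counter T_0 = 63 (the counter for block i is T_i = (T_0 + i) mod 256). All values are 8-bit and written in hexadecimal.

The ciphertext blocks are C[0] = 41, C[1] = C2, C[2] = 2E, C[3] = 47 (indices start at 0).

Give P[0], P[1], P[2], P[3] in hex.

CTR decryption: S_i = E(K, T_i) where T_i is the counter for block i; P_i = C_i ⊕ S_i.
P[0]: T = 63, S = E(K, T) = DC; 41 ⊕ DC = 9D.
P[1]: T = 64, S = E(K, T) = E1; C2 ⊕ E1 = 23.
P[2]: T = 65, S = E(K, T) = E2; 2E ⊕ E2 = CC.
P[3]: T = 66, S = E(K, T) = DF; 47 ⊕ DF = 98.

P[0] = 9D, P[1] = 23, P[2] = CC, P[3] = 98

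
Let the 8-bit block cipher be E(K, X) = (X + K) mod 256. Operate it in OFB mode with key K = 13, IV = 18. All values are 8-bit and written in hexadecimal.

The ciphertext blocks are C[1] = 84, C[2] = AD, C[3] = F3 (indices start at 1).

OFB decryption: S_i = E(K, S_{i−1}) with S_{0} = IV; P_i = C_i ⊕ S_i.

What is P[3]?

P[1]: S = E(K, 18) = 2B; 84 ⊕ 2B = AF.
P[2]: S = E(K, 2B) = 3E; AD ⊕ 3E = 93.
P[3]: S = E(K, 3E) = 51; F3 ⊕ 51 = A2.

P[3] = A2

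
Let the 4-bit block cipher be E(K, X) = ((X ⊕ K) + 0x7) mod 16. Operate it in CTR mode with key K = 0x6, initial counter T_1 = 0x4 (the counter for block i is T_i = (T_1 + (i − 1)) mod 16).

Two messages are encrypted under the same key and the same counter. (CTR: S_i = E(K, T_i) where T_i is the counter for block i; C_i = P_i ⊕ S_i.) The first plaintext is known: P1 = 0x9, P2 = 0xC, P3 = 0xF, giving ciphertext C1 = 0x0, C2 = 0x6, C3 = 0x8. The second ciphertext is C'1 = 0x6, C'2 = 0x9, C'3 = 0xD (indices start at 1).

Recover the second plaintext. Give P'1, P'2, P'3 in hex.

P'1 = 0xF, P'2 = 0x3, P'3 = 0xA

In CTR with a reused counter, both messages share the same keystream S_i, so C_i ⊕ C'_i = P_i ⊕ P'_i and thus P'_i = P_i ⊕ C_i ⊕ C'_i.
P'1: 0x9 ⊕ 0x0 ⊕ 0x6 = 0xF.
P'2: 0xC ⊕ 0x6 ⊕ 0x9 = 0x3.
P'3: 0xF ⊕ 0x8 ⊕ 0xD = 0xA.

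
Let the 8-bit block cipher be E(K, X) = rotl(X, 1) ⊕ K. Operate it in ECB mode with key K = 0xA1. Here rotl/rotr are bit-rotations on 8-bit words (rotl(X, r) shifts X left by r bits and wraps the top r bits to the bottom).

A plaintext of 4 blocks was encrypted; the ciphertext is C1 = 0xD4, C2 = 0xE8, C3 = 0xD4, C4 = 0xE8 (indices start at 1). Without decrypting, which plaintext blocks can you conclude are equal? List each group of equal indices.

ECB encrypts each block independently with the same key, so equal ciphertext blocks imply equal plaintext blocks.
C1 = C3 = 0xD4, so P1 = P3.
C2 = C4 = 0xE8, so P2 = P4.

P1 = P3; P2 = P4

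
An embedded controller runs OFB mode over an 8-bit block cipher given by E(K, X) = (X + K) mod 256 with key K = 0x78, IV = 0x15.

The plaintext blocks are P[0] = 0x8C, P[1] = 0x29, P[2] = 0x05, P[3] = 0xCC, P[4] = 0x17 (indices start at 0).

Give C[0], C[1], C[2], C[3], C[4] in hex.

C[0] = 0x01, C[1] = 0x2C, C[2] = 0x78, C[3] = 0x39, C[4] = 0x7A

OFB encryption: S_i = E(K, S_{i−1}) with S_{−1} = IV; C_i = P_i ⊕ S_i.
C[0]: S = E(K, 0x15) = 0x8D; 0x8C ⊕ 0x8D = 0x01.
C[1]: S = E(K, 0x8D) = 0x05; 0x29 ⊕ 0x05 = 0x2C.
C[2]: S = E(K, 0x05) = 0x7D; 0x05 ⊕ 0x7D = 0x78.
C[3]: S = E(K, 0x7D) = 0xF5; 0xCC ⊕ 0xF5 = 0x39.
C[4]: S = E(K, 0xF5) = 0x6D; 0x17 ⊕ 0x6D = 0x7A.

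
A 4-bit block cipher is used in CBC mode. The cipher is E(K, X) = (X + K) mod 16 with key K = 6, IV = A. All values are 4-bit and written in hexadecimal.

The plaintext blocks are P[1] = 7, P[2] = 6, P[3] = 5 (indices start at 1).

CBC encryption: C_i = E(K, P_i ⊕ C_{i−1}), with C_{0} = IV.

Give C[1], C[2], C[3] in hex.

C[1]: P[1] ⊕ A = D; E(K, D) = 3.
C[2]: P[2] ⊕ 3 = 5; E(K, 5) = B.
C[3]: P[3] ⊕ B = E; E(K, E) = 4.

C[1] = 3, C[2] = B, C[3] = 4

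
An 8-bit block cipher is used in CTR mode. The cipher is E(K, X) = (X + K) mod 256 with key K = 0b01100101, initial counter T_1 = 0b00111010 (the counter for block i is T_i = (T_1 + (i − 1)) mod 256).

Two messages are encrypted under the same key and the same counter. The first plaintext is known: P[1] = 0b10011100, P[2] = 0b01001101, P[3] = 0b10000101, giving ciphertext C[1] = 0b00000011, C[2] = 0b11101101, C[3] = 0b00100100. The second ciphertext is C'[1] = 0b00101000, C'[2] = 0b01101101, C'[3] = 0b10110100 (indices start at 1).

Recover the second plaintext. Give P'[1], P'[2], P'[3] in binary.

In CTR with a reused counter, both messages share the same keystream S_i, so C_i ⊕ C'_i = P_i ⊕ P'_i and thus P'_i = P_i ⊕ C_i ⊕ C'_i.
P'[1]: 0b10011100 ⊕ 0b00000011 ⊕ 0b00101000 = 0b10110111.
P'[2]: 0b01001101 ⊕ 0b11101101 ⊕ 0b01101101 = 0b11001101.
P'[3]: 0b10000101 ⊕ 0b00100100 ⊕ 0b10110100 = 0b00010101.

P'[1] = 0b10110111, P'[2] = 0b11001101, P'[3] = 0b00010101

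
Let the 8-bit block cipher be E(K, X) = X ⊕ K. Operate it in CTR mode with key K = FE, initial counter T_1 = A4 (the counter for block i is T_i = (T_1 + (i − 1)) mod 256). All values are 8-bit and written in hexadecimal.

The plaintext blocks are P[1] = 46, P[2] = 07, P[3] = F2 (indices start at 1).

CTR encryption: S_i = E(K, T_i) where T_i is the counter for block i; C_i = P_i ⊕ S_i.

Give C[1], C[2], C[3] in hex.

C[1] = 1C, C[2] = 5C, C[3] = AA

C[1]: T = A4, S = E(K, T) = 5A; 46 ⊕ 5A = 1C.
C[2]: T = A5, S = E(K, T) = 5B; 07 ⊕ 5B = 5C.
C[3]: T = A6, S = E(K, T) = 58; F2 ⊕ 58 = AA.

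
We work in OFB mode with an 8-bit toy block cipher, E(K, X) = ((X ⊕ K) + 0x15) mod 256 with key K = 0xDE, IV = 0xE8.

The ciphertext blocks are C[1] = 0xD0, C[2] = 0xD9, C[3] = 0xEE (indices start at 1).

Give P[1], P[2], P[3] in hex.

P[1] = 0x9B, P[2] = 0x73, P[3] = 0x67

OFB decryption: S_i = E(K, S_{i−1}) with S_{0} = IV; P_i = C_i ⊕ S_i.
P[1]: S = E(K, 0xE8) = 0x4B; 0xD0 ⊕ 0x4B = 0x9B.
P[2]: S = E(K, 0x4B) = 0xAA; 0xD9 ⊕ 0xAA = 0x73.
P[3]: S = E(K, 0xAA) = 0x89; 0xEE ⊕ 0x89 = 0x67.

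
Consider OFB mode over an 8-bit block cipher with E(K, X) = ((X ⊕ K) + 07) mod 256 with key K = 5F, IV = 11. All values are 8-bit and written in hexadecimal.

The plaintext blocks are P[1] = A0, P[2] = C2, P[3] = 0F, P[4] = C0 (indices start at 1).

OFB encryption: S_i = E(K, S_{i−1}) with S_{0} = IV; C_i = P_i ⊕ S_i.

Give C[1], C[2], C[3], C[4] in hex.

C[1] = F5, C[2] = D3, C[3] = 5A, C[4] = D1

C[1]: S = E(K, 11) = 55; A0 ⊕ 55 = F5.
C[2]: S = E(K, 55) = 11; C2 ⊕ 11 = D3.
C[3]: S = E(K, 11) = 55; 0F ⊕ 55 = 5A.
C[4]: S = E(K, 55) = 11; C0 ⊕ 11 = D1.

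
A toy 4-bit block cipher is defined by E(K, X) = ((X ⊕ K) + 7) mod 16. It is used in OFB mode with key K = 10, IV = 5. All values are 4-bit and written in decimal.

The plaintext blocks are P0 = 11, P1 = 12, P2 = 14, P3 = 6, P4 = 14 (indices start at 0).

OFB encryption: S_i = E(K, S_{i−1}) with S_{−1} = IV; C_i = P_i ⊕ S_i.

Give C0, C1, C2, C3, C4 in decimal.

C0 = 13, C1 = 15, C2 = 14, C3 = 7, C4 = 12

C0: S = E(K, 5) = 6; 11 ⊕ 6 = 13.
C1: S = E(K, 6) = 3; 12 ⊕ 3 = 15.
C2: S = E(K, 3) = 0; 14 ⊕ 0 = 14.
C3: S = E(K, 0) = 1; 6 ⊕ 1 = 7.
C4: S = E(K, 1) = 2; 14 ⊕ 2 = 12.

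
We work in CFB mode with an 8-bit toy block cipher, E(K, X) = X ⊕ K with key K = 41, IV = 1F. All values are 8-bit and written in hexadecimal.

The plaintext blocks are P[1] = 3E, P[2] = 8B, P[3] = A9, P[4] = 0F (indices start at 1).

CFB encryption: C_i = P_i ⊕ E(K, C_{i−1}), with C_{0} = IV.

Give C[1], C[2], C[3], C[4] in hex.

C[1] = 60, C[2] = AA, C[3] = 42, C[4] = 0C

C[1]: E(K, 1F) = 5E; 3E ⊕ 5E = 60.
C[2]: E(K, 60) = 21; 8B ⊕ 21 = AA.
C[3]: E(K, AA) = EB; A9 ⊕ EB = 42.
C[4]: E(K, 42) = 03; 0F ⊕ 03 = 0C.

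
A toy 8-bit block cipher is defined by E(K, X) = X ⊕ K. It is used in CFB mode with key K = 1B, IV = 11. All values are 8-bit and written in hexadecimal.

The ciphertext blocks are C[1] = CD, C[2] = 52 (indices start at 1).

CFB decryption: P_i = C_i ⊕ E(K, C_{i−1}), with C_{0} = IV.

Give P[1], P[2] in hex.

P[1] = C7, P[2] = 84

P[1]: E(K, 11) = 0A; CD ⊕ 0A = C7.
P[2]: E(K, CD) = D6; 52 ⊕ D6 = 84.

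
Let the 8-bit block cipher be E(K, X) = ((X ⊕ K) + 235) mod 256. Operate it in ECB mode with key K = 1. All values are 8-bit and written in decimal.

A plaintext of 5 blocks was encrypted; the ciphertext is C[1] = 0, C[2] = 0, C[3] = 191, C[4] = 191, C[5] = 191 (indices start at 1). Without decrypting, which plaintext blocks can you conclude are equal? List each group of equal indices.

ECB encrypts each block independently with the same key, so equal ciphertext blocks imply equal plaintext blocks.
C[1] = C[2] = 0, so P[1] = P[2].
C[3] = C[4] = C[5] = 191, so P[3] = P[4] = P[5].

P[1] = P[2]; P[3] = P[4] = P[5]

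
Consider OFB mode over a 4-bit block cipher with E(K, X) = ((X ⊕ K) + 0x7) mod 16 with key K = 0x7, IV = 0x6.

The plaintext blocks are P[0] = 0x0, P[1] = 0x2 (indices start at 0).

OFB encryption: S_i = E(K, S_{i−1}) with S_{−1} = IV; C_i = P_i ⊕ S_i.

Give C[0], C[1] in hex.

C[0] = 0x8, C[1] = 0x4

C[0]: S = E(K, 0x6) = 0x8; 0x0 ⊕ 0x8 = 0x8.
C[1]: S = E(K, 0x8) = 0x6; 0x2 ⊕ 0x6 = 0x4.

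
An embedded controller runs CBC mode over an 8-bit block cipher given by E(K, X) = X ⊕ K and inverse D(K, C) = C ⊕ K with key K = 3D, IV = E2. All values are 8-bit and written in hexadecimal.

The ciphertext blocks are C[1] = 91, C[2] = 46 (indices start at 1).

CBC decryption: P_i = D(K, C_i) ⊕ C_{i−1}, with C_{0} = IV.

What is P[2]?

P[2] = EA

P[2]: D(K, 46) = 7B; 7B ⊕ 91 = EA.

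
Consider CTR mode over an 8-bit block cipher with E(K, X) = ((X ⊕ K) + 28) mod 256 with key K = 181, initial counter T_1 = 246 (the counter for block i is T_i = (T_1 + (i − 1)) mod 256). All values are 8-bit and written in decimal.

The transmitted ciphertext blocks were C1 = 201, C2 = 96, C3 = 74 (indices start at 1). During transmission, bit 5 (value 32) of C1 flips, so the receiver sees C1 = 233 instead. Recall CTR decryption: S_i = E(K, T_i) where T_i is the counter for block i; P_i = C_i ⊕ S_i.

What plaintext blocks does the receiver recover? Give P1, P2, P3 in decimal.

P1 = 182, P2 = 62, P3 = 35

Only C1 changed, to 233. In CTR, a change in C_i flips the same bit in P_i only; the keystream is unaffected. Decrypting the received ciphertext:
P1: T = 246, S = E(K, T) = 95; 233 ⊕ 95 = 182.
P2: T = 247, S = E(K, T) = 94; 96 ⊕ 94 = 62.
P3: T = 248, S = E(K, T) = 105; 74 ⊕ 105 = 35.
Blocks that differ from the original plaintext: P1.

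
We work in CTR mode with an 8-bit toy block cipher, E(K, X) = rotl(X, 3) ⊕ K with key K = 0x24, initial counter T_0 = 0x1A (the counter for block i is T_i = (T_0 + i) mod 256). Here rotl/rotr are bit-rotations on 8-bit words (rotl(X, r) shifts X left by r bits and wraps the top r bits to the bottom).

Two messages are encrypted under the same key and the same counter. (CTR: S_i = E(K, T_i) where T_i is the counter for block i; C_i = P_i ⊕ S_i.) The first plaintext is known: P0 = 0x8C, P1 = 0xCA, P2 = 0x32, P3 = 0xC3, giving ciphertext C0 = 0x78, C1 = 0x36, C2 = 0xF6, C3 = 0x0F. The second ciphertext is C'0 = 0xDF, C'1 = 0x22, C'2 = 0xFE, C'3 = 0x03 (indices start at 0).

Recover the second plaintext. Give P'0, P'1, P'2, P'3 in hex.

In CTR with a reused counter, both messages share the same keystream S_i, so C_i ⊕ C'_i = P_i ⊕ P'_i and thus P'_i = P_i ⊕ C_i ⊕ C'_i.
P'0: 0x8C ⊕ 0x78 ⊕ 0xDF = 0x2B.
P'1: 0xCA ⊕ 0x36 ⊕ 0x22 = 0xDE.
P'2: 0x32 ⊕ 0xF6 ⊕ 0xFE = 0x3A.
P'3: 0xC3 ⊕ 0x0F ⊕ 0x03 = 0xCF.

P'0 = 0x2B, P'1 = 0xDE, P'2 = 0x3A, P'3 = 0xCF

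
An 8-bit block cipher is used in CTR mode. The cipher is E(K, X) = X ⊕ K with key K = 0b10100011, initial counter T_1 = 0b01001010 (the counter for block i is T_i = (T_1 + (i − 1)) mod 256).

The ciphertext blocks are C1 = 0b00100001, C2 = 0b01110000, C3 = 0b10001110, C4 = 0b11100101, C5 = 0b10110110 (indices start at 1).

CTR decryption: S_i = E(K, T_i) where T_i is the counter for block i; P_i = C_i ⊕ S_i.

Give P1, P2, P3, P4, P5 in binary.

P1 = 0b11001000, P2 = 0b10011000, P3 = 0b01100001, P4 = 0b00001011, P5 = 0b01011011

P1: T = 0b01001010, S = E(K, T) = 0b11101001; 0b00100001 ⊕ 0b11101001 = 0b11001000.
P2: T = 0b01001011, S = E(K, T) = 0b11101000; 0b01110000 ⊕ 0b11101000 = 0b10011000.
P3: T = 0b01001100, S = E(K, T) = 0b11101111; 0b10001110 ⊕ 0b11101111 = 0b01100001.
P4: T = 0b01001101, S = E(K, T) = 0b11101110; 0b11100101 ⊕ 0b11101110 = 0b00001011.
P5: T = 0b01001110, S = E(K, T) = 0b11101101; 0b10110110 ⊕ 0b11101101 = 0b01011011.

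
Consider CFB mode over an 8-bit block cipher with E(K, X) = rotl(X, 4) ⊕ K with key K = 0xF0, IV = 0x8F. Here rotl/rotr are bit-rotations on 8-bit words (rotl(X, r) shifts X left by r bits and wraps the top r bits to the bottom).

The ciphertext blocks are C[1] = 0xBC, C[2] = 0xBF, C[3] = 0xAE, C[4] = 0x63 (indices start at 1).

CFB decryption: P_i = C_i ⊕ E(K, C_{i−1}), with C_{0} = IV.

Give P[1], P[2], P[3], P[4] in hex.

P[1]: E(K, 0x8F) = 0x08; 0xBC ⊕ 0x08 = 0xB4.
P[2]: E(K, 0xBC) = 0x3B; 0xBF ⊕ 0x3B = 0x84.
P[3]: E(K, 0xBF) = 0x0B; 0xAE ⊕ 0x0B = 0xA5.
P[4]: E(K, 0xAE) = 0x1A; 0x63 ⊕ 0x1A = 0x79.

P[1] = 0xB4, P[2] = 0x84, P[3] = 0xA5, P[4] = 0x79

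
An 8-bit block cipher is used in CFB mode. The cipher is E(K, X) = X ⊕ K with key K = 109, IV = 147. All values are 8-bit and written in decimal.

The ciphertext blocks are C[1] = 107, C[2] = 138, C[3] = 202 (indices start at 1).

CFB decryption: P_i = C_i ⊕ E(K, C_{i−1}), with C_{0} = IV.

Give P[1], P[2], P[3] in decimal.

P[1] = 149, P[2] = 140, P[3] = 45

P[1]: E(K, 147) = 254; 107 ⊕ 254 = 149.
P[2]: E(K, 107) = 6; 138 ⊕ 6 = 140.
P[3]: E(K, 138) = 231; 202 ⊕ 231 = 45.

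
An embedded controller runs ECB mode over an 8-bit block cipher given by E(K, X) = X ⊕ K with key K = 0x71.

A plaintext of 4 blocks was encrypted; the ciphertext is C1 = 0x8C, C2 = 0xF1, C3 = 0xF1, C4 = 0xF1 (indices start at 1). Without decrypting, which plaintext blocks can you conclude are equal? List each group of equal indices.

ECB encrypts each block independently with the same key, so equal ciphertext blocks imply equal plaintext blocks.
C2 = C3 = C4 = 0xF1, so P2 = P3 = P4.

P2 = P3 = P4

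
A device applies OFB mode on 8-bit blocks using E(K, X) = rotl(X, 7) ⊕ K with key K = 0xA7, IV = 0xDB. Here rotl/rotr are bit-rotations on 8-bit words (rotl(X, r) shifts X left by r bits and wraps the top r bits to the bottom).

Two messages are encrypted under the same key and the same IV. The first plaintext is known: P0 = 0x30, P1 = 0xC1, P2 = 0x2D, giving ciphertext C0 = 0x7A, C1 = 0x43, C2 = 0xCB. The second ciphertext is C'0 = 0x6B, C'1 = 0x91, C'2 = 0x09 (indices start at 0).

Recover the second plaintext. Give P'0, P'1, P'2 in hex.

In OFB with a reused IV, both messages share the same keystream S_i, so C_i ⊕ C'_i = P_i ⊕ P'_i and thus P'_i = P_i ⊕ C_i ⊕ C'_i.
P'0: 0x30 ⊕ 0x7A ⊕ 0x6B = 0x21.
P'1: 0xC1 ⊕ 0x43 ⊕ 0x91 = 0x13.
P'2: 0x2D ⊕ 0xCB ⊕ 0x09 = 0xEF.

P'0 = 0x21, P'1 = 0x13, P'2 = 0xEF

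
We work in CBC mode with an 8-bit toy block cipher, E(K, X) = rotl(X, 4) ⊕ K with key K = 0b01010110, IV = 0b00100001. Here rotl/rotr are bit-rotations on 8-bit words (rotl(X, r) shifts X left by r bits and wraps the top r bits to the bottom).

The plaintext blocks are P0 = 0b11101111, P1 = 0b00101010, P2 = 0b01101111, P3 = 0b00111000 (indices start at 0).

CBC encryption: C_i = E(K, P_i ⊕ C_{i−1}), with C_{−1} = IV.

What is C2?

C0: P0 ⊕ 0b00100001 = 0b11001110; E(K, 0b11001110) = 0b10111010.
C1: P1 ⊕ 0b10111010 = 0b10010000; E(K, 0b10010000) = 0b01011111.
C2: P2 ⊕ 0b01011111 = 0b00110000; E(K, 0b00110000) = 0b01010101.

C2 = 0b01010101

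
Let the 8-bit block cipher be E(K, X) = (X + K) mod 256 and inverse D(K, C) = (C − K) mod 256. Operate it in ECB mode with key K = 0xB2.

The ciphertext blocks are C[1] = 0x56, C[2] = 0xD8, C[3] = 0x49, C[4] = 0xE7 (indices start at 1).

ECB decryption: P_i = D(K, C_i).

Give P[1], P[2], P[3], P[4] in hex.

P[1] = 0xA4, P[2] = 0x26, P[3] = 0x97, P[4] = 0x35

P[1]: D(K, 0x56) = 0xA4.
P[2]: D(K, 0xD8) = 0x26.
P[3]: D(K, 0x49) = 0x97.
P[4]: D(K, 0xE7) = 0x35.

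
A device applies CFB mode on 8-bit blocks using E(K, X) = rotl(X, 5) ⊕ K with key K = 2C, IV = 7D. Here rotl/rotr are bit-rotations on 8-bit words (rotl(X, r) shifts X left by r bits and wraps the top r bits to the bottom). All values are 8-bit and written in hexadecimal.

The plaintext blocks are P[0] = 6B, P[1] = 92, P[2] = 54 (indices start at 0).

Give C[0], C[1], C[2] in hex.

C[0] = E8, C[1] = A3, C[2] = 0C

CFB encryption: C_i = P_i ⊕ E(K, C_{i−1}), with C_{−1} = IV.
C[0]: E(K, 7D) = 83; 6B ⊕ 83 = E8.
C[1]: E(K, E8) = 31; 92 ⊕ 31 = A3.
C[2]: E(K, A3) = 58; 54 ⊕ 58 = 0C.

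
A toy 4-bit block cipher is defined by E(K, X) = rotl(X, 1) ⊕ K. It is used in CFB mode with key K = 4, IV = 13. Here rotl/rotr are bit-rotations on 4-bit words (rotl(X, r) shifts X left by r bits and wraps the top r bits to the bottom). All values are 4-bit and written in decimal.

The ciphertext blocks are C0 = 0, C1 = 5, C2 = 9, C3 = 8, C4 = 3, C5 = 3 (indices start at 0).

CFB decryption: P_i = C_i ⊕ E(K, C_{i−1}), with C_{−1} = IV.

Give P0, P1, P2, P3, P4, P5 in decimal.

P0 = 15, P1 = 1, P2 = 7, P3 = 15, P4 = 6, P5 = 1

P0: E(K, 13) = 15; 0 ⊕ 15 = 15.
P1: E(K, 0) = 4; 5 ⊕ 4 = 1.
P2: E(K, 5) = 14; 9 ⊕ 14 = 7.
P3: E(K, 9) = 7; 8 ⊕ 7 = 15.
P4: E(K, 8) = 5; 3 ⊕ 5 = 6.
P5: E(K, 3) = 2; 3 ⊕ 2 = 1.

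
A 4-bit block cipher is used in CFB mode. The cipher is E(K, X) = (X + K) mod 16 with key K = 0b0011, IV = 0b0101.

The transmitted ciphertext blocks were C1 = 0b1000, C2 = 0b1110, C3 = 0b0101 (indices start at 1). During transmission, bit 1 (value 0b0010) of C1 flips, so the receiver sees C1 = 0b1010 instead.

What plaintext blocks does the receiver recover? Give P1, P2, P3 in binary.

CFB decryption: P_i = C_i ⊕ E(K, C_{i−1}), with C_{0} = IV.
Only C1 changed, to 0b1010. In CFB, a change in C_i flips the same bit in P_i and garbles P_{i+1}. Decrypting the received ciphertext:
P1: E(K, 0b0101) = 0b1000; 0b1010 ⊕ 0b1000 = 0b0010.
P2: E(K, 0b1010) = 0b1101; 0b1110 ⊕ 0b1101 = 0b0011.
P3: E(K, 0b1110) = 0b0001; 0b0101 ⊕ 0b0001 = 0b0100.
Blocks that differ from the original plaintext: P1, P2.

P1 = 0b0010, P2 = 0b0011, P3 = 0b0100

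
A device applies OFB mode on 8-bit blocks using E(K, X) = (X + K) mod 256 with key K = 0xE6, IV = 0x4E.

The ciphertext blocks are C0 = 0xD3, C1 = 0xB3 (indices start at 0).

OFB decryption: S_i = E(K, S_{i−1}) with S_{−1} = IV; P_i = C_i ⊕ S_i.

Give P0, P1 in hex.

P0 = 0xE7, P1 = 0xA9

P0: S = E(K, 0x4E) = 0x34; 0xD3 ⊕ 0x34 = 0xE7.
P1: S = E(K, 0x34) = 0x1A; 0xB3 ⊕ 0x1A = 0xA9.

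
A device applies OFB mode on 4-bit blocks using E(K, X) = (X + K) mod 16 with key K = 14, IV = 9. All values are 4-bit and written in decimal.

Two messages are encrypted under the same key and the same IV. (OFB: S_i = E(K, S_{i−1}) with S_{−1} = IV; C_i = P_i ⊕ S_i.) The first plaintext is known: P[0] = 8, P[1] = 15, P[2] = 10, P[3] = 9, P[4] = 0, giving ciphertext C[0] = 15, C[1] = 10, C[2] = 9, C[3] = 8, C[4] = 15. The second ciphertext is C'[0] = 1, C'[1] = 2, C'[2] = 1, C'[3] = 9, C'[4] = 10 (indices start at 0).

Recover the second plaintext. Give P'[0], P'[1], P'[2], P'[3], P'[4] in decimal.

P'[0] = 6, P'[1] = 7, P'[2] = 2, P'[3] = 8, P'[4] = 5

In OFB with a reused IV, both messages share the same keystream S_i, so C_i ⊕ C'_i = P_i ⊕ P'_i and thus P'_i = P_i ⊕ C_i ⊕ C'_i.
P'[0]: 8 ⊕ 15 ⊕ 1 = 6.
P'[1]: 15 ⊕ 10 ⊕ 2 = 7.
P'[2]: 10 ⊕ 9 ⊕ 1 = 2.
P'[3]: 9 ⊕ 8 ⊕ 9 = 8.
P'[4]: 0 ⊕ 15 ⊕ 10 = 5.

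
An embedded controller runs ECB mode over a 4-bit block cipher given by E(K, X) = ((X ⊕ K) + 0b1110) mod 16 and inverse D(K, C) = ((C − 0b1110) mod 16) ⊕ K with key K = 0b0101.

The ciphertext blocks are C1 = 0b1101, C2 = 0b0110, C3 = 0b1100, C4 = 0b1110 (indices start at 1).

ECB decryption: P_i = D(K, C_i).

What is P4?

P4 = 0b0101

P4: D(K, 0b1110) = 0b0101.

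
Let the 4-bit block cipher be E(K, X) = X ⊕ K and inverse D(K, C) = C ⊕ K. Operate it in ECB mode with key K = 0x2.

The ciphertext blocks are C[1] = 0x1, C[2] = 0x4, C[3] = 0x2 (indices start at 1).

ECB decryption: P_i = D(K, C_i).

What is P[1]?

P[1]: D(K, 0x1) = 0x3.

P[1] = 0x3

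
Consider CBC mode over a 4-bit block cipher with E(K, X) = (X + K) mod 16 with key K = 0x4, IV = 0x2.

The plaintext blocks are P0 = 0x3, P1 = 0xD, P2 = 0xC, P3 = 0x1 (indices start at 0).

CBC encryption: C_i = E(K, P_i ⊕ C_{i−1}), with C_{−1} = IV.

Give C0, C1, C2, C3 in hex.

C0 = 0x5, C1 = 0xC, C2 = 0x4, C3 = 0x9

C0: P0 ⊕ 0x2 = 0x1; E(K, 0x1) = 0x5.
C1: P1 ⊕ 0x5 = 0x8; E(K, 0x8) = 0xC.
C2: P2 ⊕ 0xC = 0x0; E(K, 0x0) = 0x4.
C3: P3 ⊕ 0x4 = 0x5; E(K, 0x5) = 0x9.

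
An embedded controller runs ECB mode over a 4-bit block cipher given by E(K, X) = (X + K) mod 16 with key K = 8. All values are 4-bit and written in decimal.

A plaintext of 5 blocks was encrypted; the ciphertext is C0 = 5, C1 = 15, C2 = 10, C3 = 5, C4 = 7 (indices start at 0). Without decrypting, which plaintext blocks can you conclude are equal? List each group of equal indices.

P0 = P3

ECB encrypts each block independently with the same key, so equal ciphertext blocks imply equal plaintext blocks.
C0 = C3 = 5, so P0 = P3.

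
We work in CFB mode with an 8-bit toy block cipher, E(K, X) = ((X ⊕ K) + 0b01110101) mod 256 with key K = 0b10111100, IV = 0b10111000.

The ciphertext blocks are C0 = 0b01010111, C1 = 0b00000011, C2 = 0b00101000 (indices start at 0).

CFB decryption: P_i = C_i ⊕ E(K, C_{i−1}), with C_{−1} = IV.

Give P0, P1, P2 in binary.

P0 = 0b00101110, P1 = 0b01100011, P2 = 0b00011100

P0: E(K, 0b10111000) = 0b01111001; 0b01010111 ⊕ 0b01111001 = 0b00101110.
P1: E(K, 0b01010111) = 0b01100000; 0b00000011 ⊕ 0b01100000 = 0b01100011.
P2: E(K, 0b00000011) = 0b00110100; 0b00101000 ⊕ 0b00110100 = 0b00011100.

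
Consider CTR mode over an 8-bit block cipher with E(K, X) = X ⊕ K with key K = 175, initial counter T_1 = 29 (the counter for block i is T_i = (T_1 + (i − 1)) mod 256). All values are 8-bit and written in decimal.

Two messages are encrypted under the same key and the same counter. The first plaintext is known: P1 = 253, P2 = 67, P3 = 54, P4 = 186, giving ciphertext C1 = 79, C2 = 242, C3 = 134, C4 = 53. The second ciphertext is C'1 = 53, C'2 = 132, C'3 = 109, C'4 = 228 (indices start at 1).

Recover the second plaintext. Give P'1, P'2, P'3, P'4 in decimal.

P'1 = 135, P'2 = 53, P'3 = 221, P'4 = 107

In CTR with a reused counter, both messages share the same keystream S_i, so C_i ⊕ C'_i = P_i ⊕ P'_i and thus P'_i = P_i ⊕ C_i ⊕ C'_i.
P'1: 253 ⊕ 79 ⊕ 53 = 135.
P'2: 67 ⊕ 242 ⊕ 132 = 53.
P'3: 54 ⊕ 134 ⊕ 109 = 221.
P'4: 186 ⊕ 53 ⊕ 228 = 107.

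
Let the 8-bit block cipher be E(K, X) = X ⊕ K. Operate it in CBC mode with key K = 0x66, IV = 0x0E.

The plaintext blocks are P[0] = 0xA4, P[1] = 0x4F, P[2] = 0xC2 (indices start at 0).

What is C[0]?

C[0] = 0xCC

CBC encryption: C_i = E(K, P_i ⊕ C_{i−1}), with C_{−1} = IV.
C[0]: P[0] ⊕ 0x0E = 0xAA; E(K, 0xAA) = 0xCC.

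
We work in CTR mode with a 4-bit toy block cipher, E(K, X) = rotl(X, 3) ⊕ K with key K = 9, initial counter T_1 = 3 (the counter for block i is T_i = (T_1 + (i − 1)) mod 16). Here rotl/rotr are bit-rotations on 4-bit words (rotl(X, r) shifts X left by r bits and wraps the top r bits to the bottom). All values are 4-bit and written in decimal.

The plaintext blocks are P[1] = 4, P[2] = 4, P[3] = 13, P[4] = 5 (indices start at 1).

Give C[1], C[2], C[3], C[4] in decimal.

CTR encryption: S_i = E(K, T_i) where T_i is the counter for block i; C_i = P_i ⊕ S_i.
C[1]: T = 3, S = E(K, T) = 0; 4 ⊕ 0 = 4.
C[2]: T = 4, S = E(K, T) = 11; 4 ⊕ 11 = 15.
C[3]: T = 5, S = E(K, T) = 3; 13 ⊕ 3 = 14.
C[4]: T = 6, S = E(K, T) = 10; 5 ⊕ 10 = 15.

C[1] = 4, C[2] = 15, C[3] = 14, C[4] = 15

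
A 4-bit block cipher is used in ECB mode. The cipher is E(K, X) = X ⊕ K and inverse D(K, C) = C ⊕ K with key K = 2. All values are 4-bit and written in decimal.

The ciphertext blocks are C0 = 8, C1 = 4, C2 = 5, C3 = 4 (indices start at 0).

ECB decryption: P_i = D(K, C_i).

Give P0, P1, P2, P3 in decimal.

P0 = 10, P1 = 6, P2 = 7, P3 = 6

P0: D(K, 8) = 10.
P1: D(K, 4) = 6.
P2: D(K, 5) = 7.
P3: D(K, 4) = 6.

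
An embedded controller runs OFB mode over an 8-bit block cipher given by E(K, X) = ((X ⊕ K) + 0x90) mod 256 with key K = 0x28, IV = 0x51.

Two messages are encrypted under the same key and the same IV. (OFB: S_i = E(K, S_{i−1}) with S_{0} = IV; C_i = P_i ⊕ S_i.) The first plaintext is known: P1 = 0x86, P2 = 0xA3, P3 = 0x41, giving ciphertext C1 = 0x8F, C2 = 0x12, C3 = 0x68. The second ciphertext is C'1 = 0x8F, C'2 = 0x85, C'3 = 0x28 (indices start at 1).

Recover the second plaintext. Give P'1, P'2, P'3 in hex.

In OFB with a reused IV, both messages share the same keystream S_i, so C_i ⊕ C'_i = P_i ⊕ P'_i and thus P'_i = P_i ⊕ C_i ⊕ C'_i.
P'1: 0x86 ⊕ 0x8F ⊕ 0x8F = 0x86.
P'2: 0xA3 ⊕ 0x12 ⊕ 0x85 = 0x34.
P'3: 0x41 ⊕ 0x68 ⊕ 0x28 = 0x01.

P'1 = 0x86, P'2 = 0x34, P'3 = 0x01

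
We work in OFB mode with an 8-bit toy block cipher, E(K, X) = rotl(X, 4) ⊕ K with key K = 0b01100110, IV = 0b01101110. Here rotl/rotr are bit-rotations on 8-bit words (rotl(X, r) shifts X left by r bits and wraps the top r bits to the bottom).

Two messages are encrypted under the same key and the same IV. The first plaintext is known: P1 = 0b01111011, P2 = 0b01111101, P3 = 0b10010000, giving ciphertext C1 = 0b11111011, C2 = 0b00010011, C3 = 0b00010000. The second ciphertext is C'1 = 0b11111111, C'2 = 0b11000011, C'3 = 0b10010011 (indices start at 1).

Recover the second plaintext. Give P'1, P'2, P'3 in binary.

P'1 = 0b01111111, P'2 = 0b10101101, P'3 = 0b00010011

In OFB with a reused IV, both messages share the same keystream S_i, so C_i ⊕ C'_i = P_i ⊕ P'_i and thus P'_i = P_i ⊕ C_i ⊕ C'_i.
P'1: 0b01111011 ⊕ 0b11111011 ⊕ 0b11111111 = 0b01111111.
P'2: 0b01111101 ⊕ 0b00010011 ⊕ 0b11000011 = 0b10101101.
P'3: 0b10010000 ⊕ 0b00010000 ⊕ 0b10010011 = 0b00010011.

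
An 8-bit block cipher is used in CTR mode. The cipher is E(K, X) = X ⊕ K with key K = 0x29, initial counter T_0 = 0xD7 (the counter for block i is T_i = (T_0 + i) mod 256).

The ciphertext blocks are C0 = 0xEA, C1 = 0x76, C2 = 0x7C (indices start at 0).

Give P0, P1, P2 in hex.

P0 = 0x14, P1 = 0x87, P2 = 0x8C

CTR decryption: S_i = E(K, T_i) where T_i is the counter for block i; P_i = C_i ⊕ S_i.
P0: T = 0xD7, S = E(K, T) = 0xFE; 0xEA ⊕ 0xFE = 0x14.
P1: T = 0xD8, S = E(K, T) = 0xF1; 0x76 ⊕ 0xF1 = 0x87.
P2: T = 0xD9, S = E(K, T) = 0xF0; 0x7C ⊕ 0xF0 = 0x8C.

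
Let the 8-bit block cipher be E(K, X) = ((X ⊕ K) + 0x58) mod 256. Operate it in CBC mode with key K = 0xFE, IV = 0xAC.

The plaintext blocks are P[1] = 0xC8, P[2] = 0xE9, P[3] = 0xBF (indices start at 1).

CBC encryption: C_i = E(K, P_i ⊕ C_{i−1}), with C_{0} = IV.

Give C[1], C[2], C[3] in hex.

C[1] = 0xF2, C[2] = 0x3D, C[3] = 0xD4

C[1]: P[1] ⊕ 0xAC = 0x64; E(K, 0x64) = 0xF2.
C[2]: P[2] ⊕ 0xF2 = 0x1B; E(K, 0x1B) = 0x3D.
C[3]: P[3] ⊕ 0x3D = 0x82; E(K, 0x82) = 0xD4.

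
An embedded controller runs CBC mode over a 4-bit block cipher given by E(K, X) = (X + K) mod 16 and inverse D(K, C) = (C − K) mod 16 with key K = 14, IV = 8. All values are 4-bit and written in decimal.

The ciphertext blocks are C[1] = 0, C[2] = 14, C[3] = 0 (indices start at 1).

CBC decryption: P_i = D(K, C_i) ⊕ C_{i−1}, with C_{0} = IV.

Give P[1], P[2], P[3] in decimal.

P[1] = 10, P[2] = 0, P[3] = 12

P[1]: D(K, 0) = 2; 2 ⊕ 8 = 10.
P[2]: D(K, 14) = 0; 0 ⊕ 0 = 0.
P[3]: D(K, 0) = 2; 2 ⊕ 14 = 12.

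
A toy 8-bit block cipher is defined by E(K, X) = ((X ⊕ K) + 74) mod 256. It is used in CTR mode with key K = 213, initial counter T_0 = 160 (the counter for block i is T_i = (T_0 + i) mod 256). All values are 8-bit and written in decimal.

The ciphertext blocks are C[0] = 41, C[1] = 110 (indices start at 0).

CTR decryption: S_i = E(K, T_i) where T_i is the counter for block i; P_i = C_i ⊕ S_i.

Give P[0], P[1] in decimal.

P[0]: T = 160, S = E(K, T) = 191; 41 ⊕ 191 = 150.
P[1]: T = 161, S = E(K, T) = 190; 110 ⊕ 190 = 208.

P[0] = 150, P[1] = 208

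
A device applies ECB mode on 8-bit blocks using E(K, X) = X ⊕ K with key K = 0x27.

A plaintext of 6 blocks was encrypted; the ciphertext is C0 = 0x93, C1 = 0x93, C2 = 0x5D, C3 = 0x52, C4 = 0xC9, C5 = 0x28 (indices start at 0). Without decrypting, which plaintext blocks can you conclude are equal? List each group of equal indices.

ECB encrypts each block independently with the same key, so equal ciphertext blocks imply equal plaintext blocks.
C0 = C1 = 0x93, so P0 = P1.

P0 = P1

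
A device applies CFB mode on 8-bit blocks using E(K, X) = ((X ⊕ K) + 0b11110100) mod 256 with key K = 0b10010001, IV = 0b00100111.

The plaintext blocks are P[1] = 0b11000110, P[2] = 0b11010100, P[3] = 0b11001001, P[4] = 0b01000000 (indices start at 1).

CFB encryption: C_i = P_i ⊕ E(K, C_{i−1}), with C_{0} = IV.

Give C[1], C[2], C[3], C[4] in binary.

C[1]: E(K, 0b00100111) = 0b10101010; 0b11000110 ⊕ 0b10101010 = 0b01101100.
C[2]: E(K, 0b01101100) = 0b11110001; 0b11010100 ⊕ 0b11110001 = 0b00100101.
C[3]: E(K, 0b00100101) = 0b10101000; 0b11001001 ⊕ 0b10101000 = 0b01100001.
C[4]: E(K, 0b01100001) = 0b11100100; 0b01000000 ⊕ 0b11100100 = 0b10100100.

C[1] = 0b01101100, C[2] = 0b00100101, C[3] = 0b01100001, C[4] = 0b10100100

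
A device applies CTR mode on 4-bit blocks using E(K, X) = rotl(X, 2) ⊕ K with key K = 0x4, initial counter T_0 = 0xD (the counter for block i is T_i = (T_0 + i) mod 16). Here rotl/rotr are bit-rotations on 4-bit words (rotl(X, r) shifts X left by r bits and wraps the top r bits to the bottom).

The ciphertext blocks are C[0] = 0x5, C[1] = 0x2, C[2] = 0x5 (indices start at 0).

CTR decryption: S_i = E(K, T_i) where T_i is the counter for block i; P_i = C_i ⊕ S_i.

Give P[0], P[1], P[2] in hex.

P[0] = 0x6, P[1] = 0xD, P[2] = 0xE

P[0]: T = 0xD, S = E(K, T) = 0x3; 0x5 ⊕ 0x3 = 0x6.
P[1]: T = 0xE, S = E(K, T) = 0xF; 0x2 ⊕ 0xF = 0xD.
P[2]: T = 0xF, S = E(K, T) = 0xB; 0x5 ⊕ 0xB = 0xE.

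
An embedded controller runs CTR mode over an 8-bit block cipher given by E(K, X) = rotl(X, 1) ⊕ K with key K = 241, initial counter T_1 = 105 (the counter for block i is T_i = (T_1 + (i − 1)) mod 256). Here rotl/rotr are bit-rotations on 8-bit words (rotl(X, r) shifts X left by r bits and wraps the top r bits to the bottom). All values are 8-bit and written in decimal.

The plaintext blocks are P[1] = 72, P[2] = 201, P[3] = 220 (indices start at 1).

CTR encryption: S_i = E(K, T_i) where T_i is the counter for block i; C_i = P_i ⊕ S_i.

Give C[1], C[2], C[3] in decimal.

C[1] = 107, C[2] = 236, C[3] = 251

C[1]: T = 105, S = E(K, T) = 35; 72 ⊕ 35 = 107.
C[2]: T = 106, S = E(K, T) = 37; 201 ⊕ 37 = 236.
C[3]: T = 107, S = E(K, T) = 39; 220 ⊕ 39 = 251.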